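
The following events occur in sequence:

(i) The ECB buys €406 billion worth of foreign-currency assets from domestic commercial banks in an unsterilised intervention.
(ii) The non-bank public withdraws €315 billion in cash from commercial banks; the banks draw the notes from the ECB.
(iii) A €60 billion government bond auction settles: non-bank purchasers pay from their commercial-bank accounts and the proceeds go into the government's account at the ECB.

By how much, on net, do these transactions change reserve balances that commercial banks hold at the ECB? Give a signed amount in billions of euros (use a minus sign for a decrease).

+€31 billion

FX purchase €406 billion: the ECB pays by crediting reserve accounts → +€406B.
Currency withdrawal €315 billion: banks swap reserves for currency → −€315B.
Government account inflow €60 billion: funds move from bank reserves into the government account → −€60B.
Net: 406 − 315 − 60 = +€31 billion.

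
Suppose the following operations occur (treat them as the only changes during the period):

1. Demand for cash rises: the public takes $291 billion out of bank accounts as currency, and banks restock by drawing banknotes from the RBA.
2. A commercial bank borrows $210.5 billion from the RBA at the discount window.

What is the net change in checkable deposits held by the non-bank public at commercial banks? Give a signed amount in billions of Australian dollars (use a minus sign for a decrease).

-$291 billion

RBA balance sheet:
  Assets:      Loans to banks +$210.5B
  Liabilities: Bank reserves −$80.5B, Currency in circulation +$291B
Commercial banking system:
  Assets:      Reserves at CB −$80.5B
  Liabilities: Checkable deposits −$291B, Borrowings from CB +$210.5B
So the change in checkable deposits held by the non-bank public at commercial banks is -$291 billion.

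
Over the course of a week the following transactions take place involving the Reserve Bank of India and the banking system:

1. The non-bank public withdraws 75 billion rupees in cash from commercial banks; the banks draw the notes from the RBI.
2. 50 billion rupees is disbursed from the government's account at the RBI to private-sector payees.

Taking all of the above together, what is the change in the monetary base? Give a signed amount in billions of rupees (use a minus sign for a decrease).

+50 billion

Currency withdrawal 75 billion rupees: just a shift between currency and reserves — both are base money → 0.
Government spending 50 billion rupees: a non-base liability converts back to reserves → +50B.
Net: 0 + 50 = +50 billion.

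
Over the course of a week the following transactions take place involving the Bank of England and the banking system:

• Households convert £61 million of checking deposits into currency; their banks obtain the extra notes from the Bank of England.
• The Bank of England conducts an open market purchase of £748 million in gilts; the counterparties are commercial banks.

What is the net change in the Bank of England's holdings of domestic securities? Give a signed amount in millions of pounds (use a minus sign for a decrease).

Currency withdrawal £61 million: the Bank of England's securities portfolio is untouched → 0.
OMO purchase (from banks) £748 million: securities added to the Bank of England's portfolio → +£748M.
Net: 0 + 748 = +£748 million.

+£748 million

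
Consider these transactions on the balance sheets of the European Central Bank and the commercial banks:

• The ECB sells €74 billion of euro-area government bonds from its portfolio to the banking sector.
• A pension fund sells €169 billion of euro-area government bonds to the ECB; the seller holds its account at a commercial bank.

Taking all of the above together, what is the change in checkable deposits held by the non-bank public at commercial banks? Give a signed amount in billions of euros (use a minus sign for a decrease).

+€169 billion

ECB balance sheet:
  Assets:      Securities +€95B
  Liabilities: Bank reserves +€95B
Commercial banking system:
  Assets:      Reserves at CB +€95B, Securities +€74B
  Liabilities: Checkable deposits +€169B
So the change in checkable deposits held by the non-bank public at commercial banks is +€169 billion.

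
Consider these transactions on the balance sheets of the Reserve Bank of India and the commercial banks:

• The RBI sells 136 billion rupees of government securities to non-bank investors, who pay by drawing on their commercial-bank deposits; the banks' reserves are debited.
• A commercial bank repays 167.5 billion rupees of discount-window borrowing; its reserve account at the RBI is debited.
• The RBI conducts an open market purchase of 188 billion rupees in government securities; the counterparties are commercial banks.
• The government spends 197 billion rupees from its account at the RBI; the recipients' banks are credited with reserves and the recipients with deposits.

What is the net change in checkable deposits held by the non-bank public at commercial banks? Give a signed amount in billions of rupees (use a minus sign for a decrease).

RBI balance sheet:
  Assets:      Securities +52B, Loans to banks −167.5B
  Liabilities: Bank reserves +81.5B, Government deposits −197B
Commercial banking system:
  Assets:      Reserves at CB +81.5B, Securities −188B
  Liabilities: Checkable deposits +61B, Borrowings from CB −167.5B
So the change in checkable deposits held by the non-bank public at commercial banks is +61 billion.

+61 billion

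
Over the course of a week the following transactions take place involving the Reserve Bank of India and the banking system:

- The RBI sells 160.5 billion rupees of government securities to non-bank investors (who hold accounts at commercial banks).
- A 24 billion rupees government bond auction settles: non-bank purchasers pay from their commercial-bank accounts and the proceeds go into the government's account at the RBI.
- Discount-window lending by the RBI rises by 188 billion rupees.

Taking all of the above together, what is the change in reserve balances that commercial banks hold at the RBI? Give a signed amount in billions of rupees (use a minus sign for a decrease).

RBI balance sheet:
  Assets:      Securities −160.5B, Loans to banks +188B
  Liabilities: Bank reserves +3.5B, Government deposits +24B
Commercial banking system:
  Assets:      Reserves at CB +3.5B
  Liabilities: Checkable deposits −184.5B, Borrowings from CB +188B
So the change in reserve balances that commercial banks hold at the RBI is +3.5 billion.

+3.5 billion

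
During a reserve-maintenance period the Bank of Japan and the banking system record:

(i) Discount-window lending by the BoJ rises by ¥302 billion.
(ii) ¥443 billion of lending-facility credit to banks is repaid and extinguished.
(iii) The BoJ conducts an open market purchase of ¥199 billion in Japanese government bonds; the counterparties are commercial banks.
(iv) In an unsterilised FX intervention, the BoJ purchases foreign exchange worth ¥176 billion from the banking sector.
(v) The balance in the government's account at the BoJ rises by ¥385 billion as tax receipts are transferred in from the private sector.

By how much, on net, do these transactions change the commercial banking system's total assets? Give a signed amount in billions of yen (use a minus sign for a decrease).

-¥526 billion

Discount-window loan ¥302 billion: bank balance sheets expand → +¥302B.
Discount-window repayment ¥443 billion: bank balance sheets shrink → −¥443B.
OMO purchase (from banks) ¥199 billion: just an asset swap on bank balance sheets → 0.
FX purchase ¥176 billion: just an asset swap on bank balance sheets → 0.
Government account inflow ¥385 billion: bank balance sheets shrink → −¥385B.
Net: 302 − 443 + 0 + 0 − 385 = -¥526 billion.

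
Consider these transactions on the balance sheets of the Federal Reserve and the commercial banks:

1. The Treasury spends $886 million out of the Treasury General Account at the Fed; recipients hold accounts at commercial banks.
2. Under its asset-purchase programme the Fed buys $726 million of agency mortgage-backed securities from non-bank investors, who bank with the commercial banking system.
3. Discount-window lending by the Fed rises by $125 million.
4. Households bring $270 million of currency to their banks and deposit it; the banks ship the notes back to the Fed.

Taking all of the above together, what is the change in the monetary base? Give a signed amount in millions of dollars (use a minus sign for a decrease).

+$1737 million

Fed balance sheet:
  Assets:      Securities +$726M, Loans to banks +$125M
  Liabilities: Bank reserves +$2007M, Currency in circulation −$270M, Government deposits −$886M
Commercial banking system:
  Assets:      Reserves at CB +$2007M
  Liabilities: Checkable deposits +$1882M, Borrowings from CB +$125M
Monetary base = currency + reserves: −$270M + (+$2007M) = +$1737 million.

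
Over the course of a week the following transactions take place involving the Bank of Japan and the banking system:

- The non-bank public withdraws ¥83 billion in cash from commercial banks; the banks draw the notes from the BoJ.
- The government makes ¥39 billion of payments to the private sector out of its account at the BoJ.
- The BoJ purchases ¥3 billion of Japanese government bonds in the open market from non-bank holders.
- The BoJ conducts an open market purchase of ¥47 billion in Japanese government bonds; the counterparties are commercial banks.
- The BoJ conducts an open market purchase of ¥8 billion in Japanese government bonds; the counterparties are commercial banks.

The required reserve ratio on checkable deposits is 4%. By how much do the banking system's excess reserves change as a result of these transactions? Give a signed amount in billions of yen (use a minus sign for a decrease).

Currency withdrawal ¥83 billion: reserves −¥83B, deposits −¥83B.
Government spending ¥39 billion: reserves +¥39B, deposits +¥39B.
Asset purchase (from non-banks) ¥3 billion: reserves +¥3B, deposits +¥3B.
OMO purchase (from banks) ¥47 billion: reserves +¥47B, deposits 0.
OMO purchase (from banks) ¥8 billion: reserves +¥8B, deposits 0.
Totals: Δreserves = +¥14B, Δdeposits = −¥41B.
Δrequired reserves = 4% × −¥41B = −¥1.64B.
Δexcess reserves = Δreserves − Δrequired = +¥14B − (−¥1.64B) = +¥15.64 billion.

+¥15.64 billion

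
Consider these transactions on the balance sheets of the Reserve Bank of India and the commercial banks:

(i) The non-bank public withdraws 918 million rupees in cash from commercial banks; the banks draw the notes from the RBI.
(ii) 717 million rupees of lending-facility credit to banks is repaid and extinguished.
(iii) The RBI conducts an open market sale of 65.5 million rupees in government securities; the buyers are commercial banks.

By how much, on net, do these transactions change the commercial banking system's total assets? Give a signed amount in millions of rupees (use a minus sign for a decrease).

Currency withdrawal 918 million rupees: bank balance sheets shrink → −918M.
Discount-window repayment 717 million rupees: bank balance sheets shrink → −717M.
OMO sale (to banks) 65.5 million rupees: just an asset swap on bank balance sheets → 0.
Net: −918 − 717 + 0 = -1635 million.

-1635 million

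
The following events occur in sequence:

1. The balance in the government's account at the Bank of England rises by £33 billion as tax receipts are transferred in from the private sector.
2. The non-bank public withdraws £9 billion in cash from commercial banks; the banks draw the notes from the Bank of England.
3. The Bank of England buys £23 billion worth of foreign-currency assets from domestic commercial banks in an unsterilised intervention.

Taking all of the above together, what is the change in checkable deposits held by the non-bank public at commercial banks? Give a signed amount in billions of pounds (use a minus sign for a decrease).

Government account inflow £33 billion: non-bank counterparties' bank balances fall → −£33B.
Currency withdrawal £9 billion: non-bank counterparties' bank balances fall → −£9B.
FX purchase £23 billion: the counterparty is a bank, so public deposits are unchanged → 0.
Net: −33 − 9 + 0 = -£42 billion.

-£42 billion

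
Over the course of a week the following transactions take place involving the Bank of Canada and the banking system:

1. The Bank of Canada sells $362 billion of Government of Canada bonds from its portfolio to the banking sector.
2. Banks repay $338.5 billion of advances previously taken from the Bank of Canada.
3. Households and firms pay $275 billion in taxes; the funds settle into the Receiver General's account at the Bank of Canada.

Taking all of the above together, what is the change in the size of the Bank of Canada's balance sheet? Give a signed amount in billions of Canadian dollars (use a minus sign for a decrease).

OMO sale (to banks) $362 billion: a Bank of Canada asset is shed → −$362B.
Discount-window repayment $338.5 billion: a Bank of Canada asset is shed → −$338.5B.
Government account inflow $275 billion: only the composition of liabilities changes → 0.
Net: −362 − 338.5 + 0 = -$700.5 billion.

-$700.5 billion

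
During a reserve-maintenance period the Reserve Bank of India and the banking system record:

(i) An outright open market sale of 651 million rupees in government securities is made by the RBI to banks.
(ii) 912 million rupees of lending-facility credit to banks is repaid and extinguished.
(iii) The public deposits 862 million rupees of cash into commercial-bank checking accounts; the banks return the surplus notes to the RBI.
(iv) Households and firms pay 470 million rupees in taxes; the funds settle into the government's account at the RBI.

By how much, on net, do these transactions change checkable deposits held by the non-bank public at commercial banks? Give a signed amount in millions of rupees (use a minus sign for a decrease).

RBI balance sheet:
  Assets:      Securities −651M, Loans to banks −912M
  Liabilities: Bank reserves −1171M, Currency in circulation −862M, Government deposits +470M
Commercial banking system:
  Assets:      Reserves at CB −1171M, Securities +651M
  Liabilities: Checkable deposits +392M, Borrowings from CB −912M
So the change in checkable deposits held by the non-bank public at commercial banks is +392 million.

+392 million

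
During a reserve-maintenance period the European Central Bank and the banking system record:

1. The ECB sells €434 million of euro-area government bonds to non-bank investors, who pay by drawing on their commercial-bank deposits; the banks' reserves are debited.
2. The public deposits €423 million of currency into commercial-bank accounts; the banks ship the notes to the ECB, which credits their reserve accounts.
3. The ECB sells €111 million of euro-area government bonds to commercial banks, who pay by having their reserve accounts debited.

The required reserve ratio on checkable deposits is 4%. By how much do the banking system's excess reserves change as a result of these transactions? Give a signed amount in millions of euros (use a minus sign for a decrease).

-€121.56 million

Asset sale (to non-banks) €434 million: reserves −€434M, deposits −€434M.
Currency deposit €423 million: reserves +€423M, deposits +€423M.
OMO sale (to banks) €111 million: reserves −€111M, deposits 0.
Totals: Δreserves = −€122M, Δdeposits = −€11M.
Δrequired reserves = 4% × −€11M = −€0.44M.
Δexcess reserves = Δreserves − Δrequired = −€122M − (−€0.44M) = -€121.56 million.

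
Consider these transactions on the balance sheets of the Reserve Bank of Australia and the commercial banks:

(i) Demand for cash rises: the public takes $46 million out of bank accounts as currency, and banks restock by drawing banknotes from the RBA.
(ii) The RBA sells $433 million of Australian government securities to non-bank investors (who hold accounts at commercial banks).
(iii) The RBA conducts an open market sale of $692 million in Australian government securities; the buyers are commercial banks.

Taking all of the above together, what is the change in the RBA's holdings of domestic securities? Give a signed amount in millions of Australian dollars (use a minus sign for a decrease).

Currency withdrawal $46 million: the RBA's securities portfolio is untouched → 0.
Asset sale (to non-banks) $433 million: securities removed from the RBA's portfolio → −$433M.
OMO sale (to banks) $692 million: securities removed from the RBA's portfolio → −$692M.
Net: 0 − 433 − 692 = -$1125 million.

-$1125 million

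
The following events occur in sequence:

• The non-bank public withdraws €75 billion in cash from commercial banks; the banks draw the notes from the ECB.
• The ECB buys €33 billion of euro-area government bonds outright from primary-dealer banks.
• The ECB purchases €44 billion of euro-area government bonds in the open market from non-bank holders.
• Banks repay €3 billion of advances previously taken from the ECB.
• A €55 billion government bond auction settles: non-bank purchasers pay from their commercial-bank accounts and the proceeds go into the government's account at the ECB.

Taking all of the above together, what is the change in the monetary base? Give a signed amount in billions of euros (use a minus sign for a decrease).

Currency withdrawal €75 billion: just a shift between currency and reserves — both are base money → 0.
OMO purchase (from banks) €33 billion: ECB balance sheet expands → +€33B.
Asset purchase (from non-banks) €44 billion: ECB balance sheet expands → +€44B.
Discount-window repayment €3 billion: ECB balance sheet contracts → −€3B.
Government account inflow €55 billion: reserves shift to a non-base liability → −€55B.
Net: 0 + 33 + 44 − 3 − 55 = +€19 billion.

+€19 billion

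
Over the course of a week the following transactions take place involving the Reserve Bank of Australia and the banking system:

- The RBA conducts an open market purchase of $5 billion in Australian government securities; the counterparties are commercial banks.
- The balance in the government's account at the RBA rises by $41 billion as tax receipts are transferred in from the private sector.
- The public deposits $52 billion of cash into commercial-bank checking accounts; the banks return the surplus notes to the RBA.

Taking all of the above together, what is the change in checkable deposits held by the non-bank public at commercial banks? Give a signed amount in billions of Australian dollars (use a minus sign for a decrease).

RBA balance sheet:
  Assets:      Securities +$5B
  Liabilities: Bank reserves +$16B, Currency in circulation −$52B, Government deposits +$41B
Commercial banking system:
  Assets:      Reserves at CB +$16B, Securities −$5B
  Liabilities: Checkable deposits +$11B
So the change in checkable deposits held by the non-bank public at commercial banks is +$11 billion.

+$11 billion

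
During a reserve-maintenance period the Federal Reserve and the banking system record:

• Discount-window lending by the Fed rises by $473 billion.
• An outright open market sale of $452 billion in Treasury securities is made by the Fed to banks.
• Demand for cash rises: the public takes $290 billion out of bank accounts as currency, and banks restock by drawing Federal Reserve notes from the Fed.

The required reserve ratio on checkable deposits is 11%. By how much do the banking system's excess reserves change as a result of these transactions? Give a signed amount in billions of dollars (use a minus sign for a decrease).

Discount-window loan $473 billion: reserves +$473B, deposits 0.
OMO sale (to banks) $452 billion: reserves −$452B, deposits 0.
Currency withdrawal $290 billion: reserves −$290B, deposits −$290B.
Totals: Δreserves = −$269B, Δdeposits = −$290B.
Δrequired reserves = 11% × −$290B = −$31.9B.
Δexcess reserves = Δreserves − Δrequired = −$269B − (−$31.9B) = -$237.1 billion.

-$237.1 billion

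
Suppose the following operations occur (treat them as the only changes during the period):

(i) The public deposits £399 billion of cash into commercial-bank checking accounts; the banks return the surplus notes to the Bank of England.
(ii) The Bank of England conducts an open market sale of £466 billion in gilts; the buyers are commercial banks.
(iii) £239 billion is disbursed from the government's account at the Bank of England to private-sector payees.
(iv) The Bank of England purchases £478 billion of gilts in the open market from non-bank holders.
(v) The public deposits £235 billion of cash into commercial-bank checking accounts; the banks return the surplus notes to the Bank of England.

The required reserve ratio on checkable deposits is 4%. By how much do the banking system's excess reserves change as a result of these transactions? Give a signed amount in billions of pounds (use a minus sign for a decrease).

+£830.96 billion

Currency deposit £399 billion: reserves +£399B, deposits +£399B.
OMO sale (to banks) £466 billion: reserves −£466B, deposits 0.
Government spending £239 billion: reserves +£239B, deposits +£239B.
Asset purchase (from non-banks) £478 billion: reserves +£478B, deposits +£478B.
Currency deposit £235 billion: reserves +£235B, deposits +£235B.
Totals: Δreserves = +£885B, Δdeposits = +£1351B.
Δrequired reserves = 4% × +£1351B = +£54.04B.
Δexcess reserves = Δreserves − Δrequired = +£885B − (+£54.04B) = +£830.96 billion.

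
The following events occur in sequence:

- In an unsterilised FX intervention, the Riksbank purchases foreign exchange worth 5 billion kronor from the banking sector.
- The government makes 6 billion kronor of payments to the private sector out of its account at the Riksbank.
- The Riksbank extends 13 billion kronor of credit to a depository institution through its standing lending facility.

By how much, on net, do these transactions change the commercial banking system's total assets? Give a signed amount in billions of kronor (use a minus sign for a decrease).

+19 billion

Riksbank balance sheet:
  Assets:      Loans to banks +13B, Foreign assets +5B
  Liabilities: Bank reserves +24B, Government deposits −6B
Commercial banking system:
  Assets:      Reserves at CB +24B, Foreign assets −5B
  Liabilities: Checkable deposits +6B, Borrowings from CB +13B
Change in total bank assets = +19 billion.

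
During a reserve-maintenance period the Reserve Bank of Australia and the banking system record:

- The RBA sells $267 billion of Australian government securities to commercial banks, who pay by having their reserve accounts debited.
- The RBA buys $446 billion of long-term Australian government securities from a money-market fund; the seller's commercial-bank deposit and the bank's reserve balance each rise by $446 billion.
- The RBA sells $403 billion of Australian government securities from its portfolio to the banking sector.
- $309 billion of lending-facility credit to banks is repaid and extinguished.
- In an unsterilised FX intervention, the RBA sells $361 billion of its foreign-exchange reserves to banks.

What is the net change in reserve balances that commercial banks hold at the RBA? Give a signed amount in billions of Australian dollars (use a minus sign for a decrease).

-$894 billion

OMO sale (to banks) $267 billion: the buying banks pay out of their reserve balances → −$267B.
Asset purchase (from non-banks) $446 billion: the RBA pays by crediting reserve accounts → +$446B.
OMO sale (to banks) $403 billion: the buying banks pay out of their reserve balances → −$403B.
Discount-window repayment $309 billion: repayment is debited from reserves → −$309B.
FX sale $361 billion: the buying banks pay out of their reserve balances → −$361B.
Net: −267 + 446 − 403 − 309 − 361 = -$894 billion.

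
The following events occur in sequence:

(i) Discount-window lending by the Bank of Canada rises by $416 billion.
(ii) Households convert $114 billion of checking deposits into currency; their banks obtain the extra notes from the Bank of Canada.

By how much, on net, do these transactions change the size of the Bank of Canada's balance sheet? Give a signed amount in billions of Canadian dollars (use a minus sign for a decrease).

Discount-window loan $416 billion: a Bank of Canada asset is acquired → +$416B.
Currency withdrawal $114 billion: only the composition of liabilities changes → 0.
Net: 416 + 0 = +$416 billion.

+$416 billion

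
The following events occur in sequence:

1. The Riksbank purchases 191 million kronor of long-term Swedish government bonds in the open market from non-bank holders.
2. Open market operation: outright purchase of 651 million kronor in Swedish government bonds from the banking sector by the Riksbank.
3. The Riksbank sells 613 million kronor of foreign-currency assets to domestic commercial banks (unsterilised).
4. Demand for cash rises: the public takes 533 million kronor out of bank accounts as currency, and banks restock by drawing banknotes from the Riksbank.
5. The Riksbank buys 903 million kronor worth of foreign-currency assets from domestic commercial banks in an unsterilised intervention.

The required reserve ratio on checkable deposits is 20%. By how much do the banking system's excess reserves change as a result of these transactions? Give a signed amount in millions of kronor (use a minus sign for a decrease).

Asset purchase (from non-banks) 191 million kronor: reserves +191M, deposits +191M.
OMO purchase (from banks) 651 million kronor: reserves +651M, deposits 0.
FX sale 613 million kronor: reserves −613M, deposits 0.
Currency withdrawal 533 million kronor: reserves −533M, deposits −533M.
FX purchase 903 million kronor: reserves +903M, deposits 0.
Totals: Δreserves = +599M, Δdeposits = −342M.
Δrequired reserves = 20% × −342M = −68.4M.
Δexcess reserves = Δreserves − Δrequired = +599M − (−68.4M) = +667.4 million.

+667.4 million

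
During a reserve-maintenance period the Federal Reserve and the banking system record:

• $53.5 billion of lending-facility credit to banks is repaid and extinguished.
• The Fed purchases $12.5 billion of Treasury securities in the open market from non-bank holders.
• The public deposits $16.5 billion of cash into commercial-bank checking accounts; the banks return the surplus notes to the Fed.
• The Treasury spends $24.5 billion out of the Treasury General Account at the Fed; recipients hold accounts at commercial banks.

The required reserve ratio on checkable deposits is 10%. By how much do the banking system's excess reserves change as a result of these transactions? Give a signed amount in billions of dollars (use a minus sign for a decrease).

Discount-window repayment $53.5 billion: reserves −$53.5B, deposits 0.
Asset purchase (from non-banks) $12.5 billion: reserves +$12.5B, deposits +$12.5B.
Currency deposit $16.5 billion: reserves +$16.5B, deposits +$16.5B.
Government spending $24.5 billion: reserves +$24.5B, deposits +$24.5B.
Totals: Δreserves = 0, Δdeposits = +$53.5B.
Δrequired reserves = 10% × +$53.5B = +$5.35B.
Δexcess reserves = Δreserves − Δrequired = 0 − (+$5.35B) = -$5.35 billion.

-$5.35 billion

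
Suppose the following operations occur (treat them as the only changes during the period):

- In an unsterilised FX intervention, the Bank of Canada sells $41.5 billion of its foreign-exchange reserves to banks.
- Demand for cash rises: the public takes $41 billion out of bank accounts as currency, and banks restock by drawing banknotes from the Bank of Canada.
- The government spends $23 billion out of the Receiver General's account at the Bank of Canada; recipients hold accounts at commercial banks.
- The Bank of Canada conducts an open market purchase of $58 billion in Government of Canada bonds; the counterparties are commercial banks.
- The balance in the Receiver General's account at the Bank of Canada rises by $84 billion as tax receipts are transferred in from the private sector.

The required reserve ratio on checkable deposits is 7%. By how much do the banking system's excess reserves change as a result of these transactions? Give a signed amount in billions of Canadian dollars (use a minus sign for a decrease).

FX sale $41.5 billion: reserves −$41.5B, deposits 0.
Currency withdrawal $41 billion: reserves −$41B, deposits −$41B.
Government spending $23 billion: reserves +$23B, deposits +$23B.
OMO purchase (from banks) $58 billion: reserves +$58B, deposits 0.
Government account inflow $84 billion: reserves −$84B, deposits −$84B.
Totals: Δreserves = −$85.5B, Δdeposits = −$102B.
Δrequired reserves = 7% × −$102B = −$7.14B.
Δexcess reserves = Δreserves − Δrequired = −$85.5B − (−$7.14B) = -$78.36 billion.

-$78.36 billion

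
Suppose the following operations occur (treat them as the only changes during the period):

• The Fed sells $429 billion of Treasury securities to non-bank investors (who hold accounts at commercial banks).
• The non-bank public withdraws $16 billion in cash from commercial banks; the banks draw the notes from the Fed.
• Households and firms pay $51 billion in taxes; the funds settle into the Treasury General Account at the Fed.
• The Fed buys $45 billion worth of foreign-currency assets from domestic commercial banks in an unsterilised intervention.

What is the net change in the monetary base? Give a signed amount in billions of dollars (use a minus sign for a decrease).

Asset sale (to non-banks) $429 billion: Fed balance sheet contracts → −$429B.
Currency withdrawal $16 billion: just a shift between currency and reserves — both are base money → 0.
Government account inflow $51 billion: reserves shift to a non-base liability → −$51B.
FX purchase $45 billion: Fed balance sheet expands → +$45B.
Net: −429 + 0 − 51 + 45 = -$435 billion.

-$435 billion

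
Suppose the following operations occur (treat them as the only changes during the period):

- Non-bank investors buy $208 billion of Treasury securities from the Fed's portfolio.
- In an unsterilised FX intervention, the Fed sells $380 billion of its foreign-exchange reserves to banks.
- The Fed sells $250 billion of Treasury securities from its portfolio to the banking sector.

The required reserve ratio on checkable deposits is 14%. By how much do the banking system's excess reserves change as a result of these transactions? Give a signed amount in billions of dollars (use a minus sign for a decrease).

-$808.88 billion

Asset sale (to non-banks) $208 billion: reserves −$208B, deposits −$208B.
FX sale $380 billion: reserves −$380B, deposits 0.
OMO sale (to banks) $250 billion: reserves −$250B, deposits 0.
Totals: Δreserves = −$838B, Δdeposits = −$208B.
Δrequired reserves = 14% × −$208B = −$29.12B.
Δexcess reserves = Δreserves − Δrequired = −$838B − (−$29.12B) = -$808.88 billion.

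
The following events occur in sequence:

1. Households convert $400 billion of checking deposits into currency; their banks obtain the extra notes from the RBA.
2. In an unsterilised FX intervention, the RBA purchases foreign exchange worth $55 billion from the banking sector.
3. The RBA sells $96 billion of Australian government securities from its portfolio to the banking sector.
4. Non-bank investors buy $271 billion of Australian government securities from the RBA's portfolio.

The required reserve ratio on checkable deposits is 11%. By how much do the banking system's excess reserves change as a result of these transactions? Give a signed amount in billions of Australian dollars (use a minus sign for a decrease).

-$638.19 billion

Currency withdrawal $400 billion: reserves −$400B, deposits −$400B.
FX purchase $55 billion: reserves +$55B, deposits 0.
OMO sale (to banks) $96 billion: reserves −$96B, deposits 0.
Asset sale (to non-banks) $271 billion: reserves −$271B, deposits −$271B.
Totals: Δreserves = −$712B, Δdeposits = −$671B.
Δrequired reserves = 11% × −$671B = −$73.81B.
Δexcess reserves = Δreserves − Δrequired = −$712B − (−$73.81B) = -$638.19 billion.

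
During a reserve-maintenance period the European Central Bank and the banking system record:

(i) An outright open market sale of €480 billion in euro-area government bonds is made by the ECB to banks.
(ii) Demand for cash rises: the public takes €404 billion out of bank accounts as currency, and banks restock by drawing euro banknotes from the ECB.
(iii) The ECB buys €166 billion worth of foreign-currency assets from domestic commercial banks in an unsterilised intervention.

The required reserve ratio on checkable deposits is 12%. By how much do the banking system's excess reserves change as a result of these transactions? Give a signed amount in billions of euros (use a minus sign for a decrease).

OMO sale (to banks) €480 billion: reserves −€480B, deposits 0.
Currency withdrawal €404 billion: reserves −€404B, deposits −€404B.
FX purchase €166 billion: reserves +€166B, deposits 0.
Totals: Δreserves = −€718B, Δdeposits = −€404B.
Δrequired reserves = 12% × −€404B = −€48.48B.
Δexcess reserves = Δreserves − Δrequired = −€718B − (−€48.48B) = -€669.52 billion.

-€669.52 billion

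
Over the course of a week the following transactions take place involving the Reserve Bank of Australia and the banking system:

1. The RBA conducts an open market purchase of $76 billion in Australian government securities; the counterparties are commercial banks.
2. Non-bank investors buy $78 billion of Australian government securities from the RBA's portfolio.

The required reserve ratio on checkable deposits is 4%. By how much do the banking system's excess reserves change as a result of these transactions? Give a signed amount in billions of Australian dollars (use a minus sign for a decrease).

OMO purchase (from banks) $76 billion: reserves +$76B, deposits 0.
Asset sale (to non-banks) $78 billion: reserves −$78B, deposits −$78B.
Totals: Δreserves = −$2B, Δdeposits = −$78B.
Δrequired reserves = 4% × −$78B = −$3.12B.
Δexcess reserves = Δreserves − Δrequired = −$2B − (−$3.12B) = +$1.12 billion.

+$1.12 billion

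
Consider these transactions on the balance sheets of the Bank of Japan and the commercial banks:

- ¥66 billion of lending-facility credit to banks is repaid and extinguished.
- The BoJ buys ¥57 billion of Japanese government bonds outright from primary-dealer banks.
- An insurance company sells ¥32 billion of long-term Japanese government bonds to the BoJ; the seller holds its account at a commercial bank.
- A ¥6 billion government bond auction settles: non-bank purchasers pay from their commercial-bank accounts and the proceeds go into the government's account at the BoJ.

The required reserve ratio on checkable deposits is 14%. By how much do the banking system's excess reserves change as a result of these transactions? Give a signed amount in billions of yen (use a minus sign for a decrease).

+¥13.36 billion

Discount-window repayment ¥66 billion: reserves −¥66B, deposits 0.
OMO purchase (from banks) ¥57 billion: reserves +¥57B, deposits 0.
Asset purchase (from non-banks) ¥32 billion: reserves +¥32B, deposits +¥32B.
Government account inflow ¥6 billion: reserves −¥6B, deposits −¥6B.
Totals: Δreserves = +¥17B, Δdeposits = +¥26B.
Δrequired reserves = 14% × +¥26B = +¥3.64B.
Δexcess reserves = Δreserves − Δrequired = +¥17B − (+¥3.64B) = +¥13.36 billion.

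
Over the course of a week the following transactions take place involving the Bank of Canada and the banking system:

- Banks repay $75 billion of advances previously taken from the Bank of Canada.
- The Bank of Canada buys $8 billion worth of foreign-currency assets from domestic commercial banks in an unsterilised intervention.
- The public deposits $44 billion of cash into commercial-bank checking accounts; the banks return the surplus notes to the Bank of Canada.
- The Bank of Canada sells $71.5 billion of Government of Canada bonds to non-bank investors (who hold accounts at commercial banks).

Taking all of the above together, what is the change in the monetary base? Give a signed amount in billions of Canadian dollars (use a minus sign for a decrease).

-$138.5 billion

Bank of Canada balance sheet:
  Assets:      Securities −$71.5B, Loans to banks −$75B, Foreign assets +$8B
  Liabilities: Bank reserves −$94.5B, Currency in circulation −$44B
Monetary base = currency + reserves: −$44B + (−$94.5B) = -$138.5 billion.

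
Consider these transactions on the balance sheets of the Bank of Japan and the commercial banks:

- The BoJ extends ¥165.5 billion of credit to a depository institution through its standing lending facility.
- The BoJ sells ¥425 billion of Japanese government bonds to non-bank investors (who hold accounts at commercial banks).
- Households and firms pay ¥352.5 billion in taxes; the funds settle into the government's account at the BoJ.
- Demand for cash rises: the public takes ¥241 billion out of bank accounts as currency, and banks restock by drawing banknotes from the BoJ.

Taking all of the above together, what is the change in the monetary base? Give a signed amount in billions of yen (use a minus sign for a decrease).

BoJ balance sheet:
  Assets:      Securities −¥425B, Loans to banks +¥165.5B
  Liabilities: Bank reserves −¥853B, Currency in circulation +¥241B, Government deposits +¥352.5B
Commercial banking system:
  Assets:      Reserves at CB −¥853B
  Liabilities: Checkable deposits −¥1018.5B, Borrowings from CB +¥165.5B
Monetary base = currency + reserves: +¥241B + (−¥853B) = -¥612 billion.

-¥612 billion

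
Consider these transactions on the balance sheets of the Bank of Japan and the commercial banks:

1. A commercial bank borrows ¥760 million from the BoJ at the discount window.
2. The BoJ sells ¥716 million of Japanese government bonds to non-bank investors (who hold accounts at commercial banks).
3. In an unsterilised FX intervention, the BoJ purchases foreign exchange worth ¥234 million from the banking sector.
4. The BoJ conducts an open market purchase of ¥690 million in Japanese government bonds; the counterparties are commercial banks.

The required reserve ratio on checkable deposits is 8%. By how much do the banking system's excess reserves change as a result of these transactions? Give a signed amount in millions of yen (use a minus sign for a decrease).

+¥1025.28 million

Discount-window loan ¥760 million: reserves +¥760M, deposits 0.
Asset sale (to non-banks) ¥716 million: reserves −¥716M, deposits −¥716M.
FX purchase ¥234 million: reserves +¥234M, deposits 0.
OMO purchase (from banks) ¥690 million: reserves +¥690M, deposits 0.
Totals: Δreserves = +¥968M, Δdeposits = −¥716M.
Δrequired reserves = 8% × −¥716M = −¥57.28M.
Δexcess reserves = Δreserves − Δrequired = +¥968M − (−¥57.28M) = +¥1025.28 million.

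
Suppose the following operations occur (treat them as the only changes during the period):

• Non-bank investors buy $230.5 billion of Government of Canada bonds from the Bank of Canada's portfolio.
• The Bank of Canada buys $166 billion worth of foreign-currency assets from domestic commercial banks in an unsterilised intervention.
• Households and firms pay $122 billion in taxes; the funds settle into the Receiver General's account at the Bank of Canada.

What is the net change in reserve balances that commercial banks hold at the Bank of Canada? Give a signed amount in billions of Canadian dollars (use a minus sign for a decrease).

Asset sale (to non-banks) $230.5 billion: the non-bank buyers' banks settle from reserves → −$230.5B.
FX purchase $166 billion: the Bank of Canada pays by crediting reserve accounts → +$166B.
Government account inflow $122 billion: funds move from bank reserves into the government account → −$122B.
Net: −230.5 + 166 − 122 = -$186.5 billion.

-$186.5 billion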